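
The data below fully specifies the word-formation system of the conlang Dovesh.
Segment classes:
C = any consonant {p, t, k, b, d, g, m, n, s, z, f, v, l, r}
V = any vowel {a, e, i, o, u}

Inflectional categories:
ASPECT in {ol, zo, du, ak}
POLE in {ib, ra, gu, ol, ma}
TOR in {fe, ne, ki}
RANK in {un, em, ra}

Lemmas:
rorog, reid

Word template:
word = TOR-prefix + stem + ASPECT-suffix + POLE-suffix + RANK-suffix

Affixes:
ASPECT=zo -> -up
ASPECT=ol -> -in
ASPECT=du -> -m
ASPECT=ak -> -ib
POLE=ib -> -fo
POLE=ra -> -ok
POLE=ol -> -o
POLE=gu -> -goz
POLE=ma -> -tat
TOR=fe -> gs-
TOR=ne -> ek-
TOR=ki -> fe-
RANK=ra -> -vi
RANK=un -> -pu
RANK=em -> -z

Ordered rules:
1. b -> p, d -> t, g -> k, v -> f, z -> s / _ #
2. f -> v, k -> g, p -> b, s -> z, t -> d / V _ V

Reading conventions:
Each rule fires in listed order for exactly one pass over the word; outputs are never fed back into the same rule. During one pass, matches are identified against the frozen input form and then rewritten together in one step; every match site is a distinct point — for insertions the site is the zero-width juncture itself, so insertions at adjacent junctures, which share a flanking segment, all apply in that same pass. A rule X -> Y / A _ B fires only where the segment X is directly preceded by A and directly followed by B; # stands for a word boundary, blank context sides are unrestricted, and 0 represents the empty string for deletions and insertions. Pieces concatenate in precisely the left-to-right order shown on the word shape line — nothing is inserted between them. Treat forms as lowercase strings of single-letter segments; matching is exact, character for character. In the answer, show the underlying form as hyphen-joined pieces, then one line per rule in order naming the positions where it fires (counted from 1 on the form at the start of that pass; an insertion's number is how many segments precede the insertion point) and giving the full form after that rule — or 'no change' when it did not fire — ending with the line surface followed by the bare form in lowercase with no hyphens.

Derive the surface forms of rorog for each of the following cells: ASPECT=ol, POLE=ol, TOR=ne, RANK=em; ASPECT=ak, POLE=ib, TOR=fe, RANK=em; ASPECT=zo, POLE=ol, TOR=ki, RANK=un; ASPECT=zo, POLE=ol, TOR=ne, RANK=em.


cell ASPECT=ol, POLE=ol, TOR=ne, RANK=em:
underlying: ek-rorog-in-o-z
1. b -> p, d -> t, g -> k, v -> f, z -> s / _ #: fires at position(s) 11: ekroroginos
2. f -> v, k -> g, p -> b, s -> z, t -> d / V _ V: no change
surface: ekroroginos

cell ASPECT=ak, POLE=ib, TOR=fe, RANK=em:
underlying: gs-rorog-ib-fo-z
1. b -> p, d -> t, g -> k, v -> f, z -> s / _ #: fires at position(s) 12: gsrorogibfos
2. f -> v, k -> g, p -> b, s -> z, t -> d / V _ V: no change
surface: gsrorogibfos

cell ASPECT=zo, POLE=ol, TOR=ki, RANK=un:
underlying: fe-rorog-up-o-pu
1. b -> p, d -> t, g -> k, v -> f, z -> s / _ #: no change
2. f -> v, k -> g, p -> b, s -> z, t -> d / V _ V: fires at position(s) 9, 11: ferorogubobu
surface: ferorogubobu

cell ASPECT=zo, POLE=ol, TOR=ne, RANK=em:
underlying: ek-rorog-up-o-z
1. b -> p, d -> t, g -> k, v -> f, z -> s / _ #: fires at position(s) 11: ekrorogupos
2. f -> v, k -> g, p -> b, s -> z, t -> d / V _ V: fires at position(s) 9: ekrorogubos
surface: ekrorogubos


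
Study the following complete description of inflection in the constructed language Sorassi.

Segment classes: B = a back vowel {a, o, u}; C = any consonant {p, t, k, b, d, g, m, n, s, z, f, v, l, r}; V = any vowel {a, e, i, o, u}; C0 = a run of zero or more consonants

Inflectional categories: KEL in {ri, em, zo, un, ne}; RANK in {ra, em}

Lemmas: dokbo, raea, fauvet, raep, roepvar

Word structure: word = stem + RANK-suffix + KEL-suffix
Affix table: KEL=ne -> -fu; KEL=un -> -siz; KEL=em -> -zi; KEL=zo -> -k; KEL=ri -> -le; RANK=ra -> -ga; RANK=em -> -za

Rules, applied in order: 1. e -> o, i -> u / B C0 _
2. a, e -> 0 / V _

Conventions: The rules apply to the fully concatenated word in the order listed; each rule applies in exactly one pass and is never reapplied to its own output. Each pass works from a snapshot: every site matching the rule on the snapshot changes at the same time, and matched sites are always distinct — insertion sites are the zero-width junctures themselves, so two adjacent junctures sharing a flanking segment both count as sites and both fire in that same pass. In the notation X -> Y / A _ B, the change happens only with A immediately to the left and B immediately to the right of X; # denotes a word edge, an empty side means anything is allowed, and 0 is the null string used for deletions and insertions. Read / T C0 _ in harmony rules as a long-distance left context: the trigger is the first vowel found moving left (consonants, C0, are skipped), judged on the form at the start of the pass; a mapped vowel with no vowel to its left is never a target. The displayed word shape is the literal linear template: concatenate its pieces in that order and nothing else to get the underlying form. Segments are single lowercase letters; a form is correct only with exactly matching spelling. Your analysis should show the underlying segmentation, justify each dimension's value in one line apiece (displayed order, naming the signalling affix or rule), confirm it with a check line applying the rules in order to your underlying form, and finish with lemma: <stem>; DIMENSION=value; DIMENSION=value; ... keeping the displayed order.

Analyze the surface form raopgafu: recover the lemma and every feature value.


underlying: raep-ga-fu
KEL=ne - signalled by the affix -fu
RANK=ra - signalled by the affix -ga
check: raepgafu -> raopgafu -> raopgafu
lemma: raep; KEL=ne; RANK=ra


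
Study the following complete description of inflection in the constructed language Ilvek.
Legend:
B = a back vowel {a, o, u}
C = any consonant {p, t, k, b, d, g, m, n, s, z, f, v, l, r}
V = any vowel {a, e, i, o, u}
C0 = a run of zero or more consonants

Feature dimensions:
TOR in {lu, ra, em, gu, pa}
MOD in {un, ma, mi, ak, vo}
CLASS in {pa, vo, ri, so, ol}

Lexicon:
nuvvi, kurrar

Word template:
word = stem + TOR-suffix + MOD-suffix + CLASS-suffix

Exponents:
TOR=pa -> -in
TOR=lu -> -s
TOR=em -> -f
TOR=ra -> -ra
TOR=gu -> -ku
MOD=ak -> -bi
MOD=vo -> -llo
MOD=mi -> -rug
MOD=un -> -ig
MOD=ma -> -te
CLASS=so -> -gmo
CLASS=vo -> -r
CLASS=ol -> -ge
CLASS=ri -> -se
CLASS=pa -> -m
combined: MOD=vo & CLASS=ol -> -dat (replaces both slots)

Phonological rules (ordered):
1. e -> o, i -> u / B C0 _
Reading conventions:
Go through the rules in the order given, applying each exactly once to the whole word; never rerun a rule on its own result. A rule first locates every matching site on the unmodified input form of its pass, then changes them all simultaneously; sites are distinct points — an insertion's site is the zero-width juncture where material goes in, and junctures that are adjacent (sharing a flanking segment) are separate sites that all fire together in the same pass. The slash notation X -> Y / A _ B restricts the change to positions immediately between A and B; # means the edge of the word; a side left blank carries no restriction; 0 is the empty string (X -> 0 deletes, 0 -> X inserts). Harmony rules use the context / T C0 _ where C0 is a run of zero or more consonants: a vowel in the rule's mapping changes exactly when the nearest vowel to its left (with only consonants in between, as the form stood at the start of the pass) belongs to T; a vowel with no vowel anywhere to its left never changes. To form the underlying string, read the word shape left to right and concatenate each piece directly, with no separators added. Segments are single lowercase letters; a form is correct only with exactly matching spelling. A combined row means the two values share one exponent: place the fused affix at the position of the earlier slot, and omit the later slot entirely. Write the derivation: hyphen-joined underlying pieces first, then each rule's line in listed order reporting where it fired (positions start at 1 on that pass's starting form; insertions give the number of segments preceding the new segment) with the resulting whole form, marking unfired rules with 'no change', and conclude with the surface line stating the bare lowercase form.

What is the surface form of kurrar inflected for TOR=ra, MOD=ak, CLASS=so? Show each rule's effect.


underlying: kurrar-ra-bi-gmo
1. e -> o, i -> u / B C0 _: fires at position(s) 10: kurrarrabugmo
surface: kurrarrabugmo


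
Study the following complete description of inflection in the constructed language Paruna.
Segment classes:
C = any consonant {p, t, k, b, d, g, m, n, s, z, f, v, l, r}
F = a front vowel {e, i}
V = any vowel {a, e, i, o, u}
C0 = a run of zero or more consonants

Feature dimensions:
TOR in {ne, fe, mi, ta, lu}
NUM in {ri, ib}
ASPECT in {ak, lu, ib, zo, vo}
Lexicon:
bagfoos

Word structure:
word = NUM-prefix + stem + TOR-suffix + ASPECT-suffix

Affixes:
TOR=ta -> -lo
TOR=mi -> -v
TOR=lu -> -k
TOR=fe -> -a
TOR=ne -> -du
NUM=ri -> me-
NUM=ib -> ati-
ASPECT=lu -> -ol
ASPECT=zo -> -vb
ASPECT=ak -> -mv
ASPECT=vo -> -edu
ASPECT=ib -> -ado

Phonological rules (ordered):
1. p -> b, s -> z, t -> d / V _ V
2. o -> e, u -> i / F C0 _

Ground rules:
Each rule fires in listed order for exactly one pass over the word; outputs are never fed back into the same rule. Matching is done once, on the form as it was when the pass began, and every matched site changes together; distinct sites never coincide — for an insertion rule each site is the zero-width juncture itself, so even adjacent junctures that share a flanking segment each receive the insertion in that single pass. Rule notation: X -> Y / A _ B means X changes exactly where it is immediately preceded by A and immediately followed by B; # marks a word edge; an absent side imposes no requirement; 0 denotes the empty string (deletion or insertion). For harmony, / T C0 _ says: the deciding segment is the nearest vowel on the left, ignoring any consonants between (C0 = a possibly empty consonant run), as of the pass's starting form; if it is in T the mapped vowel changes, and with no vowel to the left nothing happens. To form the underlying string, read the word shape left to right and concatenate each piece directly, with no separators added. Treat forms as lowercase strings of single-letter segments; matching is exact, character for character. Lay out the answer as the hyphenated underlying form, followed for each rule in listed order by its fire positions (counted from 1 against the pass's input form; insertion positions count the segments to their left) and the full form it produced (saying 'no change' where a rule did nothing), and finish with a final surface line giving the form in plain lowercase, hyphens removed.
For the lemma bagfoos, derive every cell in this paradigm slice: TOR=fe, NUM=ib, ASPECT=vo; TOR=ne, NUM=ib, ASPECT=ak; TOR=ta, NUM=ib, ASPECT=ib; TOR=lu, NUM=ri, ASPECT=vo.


cell TOR=fe, NUM=ib, ASPECT=vo:
underlying: ati-bagfoos-a-edu
1. p -> b, s -> z, t -> d / V _ V: fires at position(s) 2, 10: adibagfoozaedu
2. o -> e, u -> i / F C0 _: fires at position(s) 14: adibagfoozaedi
surface: adibagfoozaedi

cell TOR=ne, NUM=ib, ASPECT=ak:
underlying: ati-bagfoos-du-mv
1. p -> b, s -> z, t -> d / V _ V: fires at position(s) 2: adibagfoosdumv
2. o -> e, u -> i / F C0 _: no change
surface: adibagfoosdumv

cell TOR=ta, NUM=ib, ASPECT=ib:
underlying: ati-bagfoos-lo-ado
1. p -> b, s -> z, t -> d / V _ V: fires at position(s) 2: adibagfoosloado
2. o -> e, u -> i / F C0 _: no change
surface: adibagfoosloado

cell TOR=lu, NUM=ri, ASPECT=vo:
underlying: me-bagfoos-k-edu
1. p -> b, s -> z, t -> d / V _ V: no change
2. o -> e, u -> i / F C0 _: fires at position(s) 13: mebagfooskedi
surface: mebagfooskedi


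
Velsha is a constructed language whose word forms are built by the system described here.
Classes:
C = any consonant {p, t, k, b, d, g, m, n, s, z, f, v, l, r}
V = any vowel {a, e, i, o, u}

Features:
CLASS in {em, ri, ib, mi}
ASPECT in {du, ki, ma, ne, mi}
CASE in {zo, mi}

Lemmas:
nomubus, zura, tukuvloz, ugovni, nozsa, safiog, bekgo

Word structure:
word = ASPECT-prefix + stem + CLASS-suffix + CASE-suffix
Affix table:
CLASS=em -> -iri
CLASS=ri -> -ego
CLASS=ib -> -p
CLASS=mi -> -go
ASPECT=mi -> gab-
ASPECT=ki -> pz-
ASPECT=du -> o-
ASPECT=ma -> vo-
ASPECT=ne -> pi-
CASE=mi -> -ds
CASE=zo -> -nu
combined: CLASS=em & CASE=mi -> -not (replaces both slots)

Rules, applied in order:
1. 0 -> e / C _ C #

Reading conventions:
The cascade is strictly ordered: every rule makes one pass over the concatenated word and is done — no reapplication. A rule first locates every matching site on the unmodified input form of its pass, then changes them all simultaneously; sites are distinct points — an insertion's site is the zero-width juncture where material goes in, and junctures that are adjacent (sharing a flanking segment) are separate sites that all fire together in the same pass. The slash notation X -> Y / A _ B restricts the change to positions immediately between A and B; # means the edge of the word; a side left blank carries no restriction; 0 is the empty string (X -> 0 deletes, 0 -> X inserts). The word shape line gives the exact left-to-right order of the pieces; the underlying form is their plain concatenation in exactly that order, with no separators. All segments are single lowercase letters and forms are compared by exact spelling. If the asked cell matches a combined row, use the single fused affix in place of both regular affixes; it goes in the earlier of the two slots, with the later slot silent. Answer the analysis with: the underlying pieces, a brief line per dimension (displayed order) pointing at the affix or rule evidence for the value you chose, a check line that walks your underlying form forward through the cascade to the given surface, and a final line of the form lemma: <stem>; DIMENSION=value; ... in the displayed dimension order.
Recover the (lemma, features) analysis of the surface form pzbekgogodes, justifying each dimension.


underlying: pz-bekgo-go-ds
CLASS=mi - signalled by the affix -go
ASPECT=ki - signalled by the affix pz-
CASE=mi - signalled by the affix -ds
check: pzbekgogods -> pzbekgogodes
lemma: bekgo; CLASS=mi; ASPECT=ki; CASE=mi


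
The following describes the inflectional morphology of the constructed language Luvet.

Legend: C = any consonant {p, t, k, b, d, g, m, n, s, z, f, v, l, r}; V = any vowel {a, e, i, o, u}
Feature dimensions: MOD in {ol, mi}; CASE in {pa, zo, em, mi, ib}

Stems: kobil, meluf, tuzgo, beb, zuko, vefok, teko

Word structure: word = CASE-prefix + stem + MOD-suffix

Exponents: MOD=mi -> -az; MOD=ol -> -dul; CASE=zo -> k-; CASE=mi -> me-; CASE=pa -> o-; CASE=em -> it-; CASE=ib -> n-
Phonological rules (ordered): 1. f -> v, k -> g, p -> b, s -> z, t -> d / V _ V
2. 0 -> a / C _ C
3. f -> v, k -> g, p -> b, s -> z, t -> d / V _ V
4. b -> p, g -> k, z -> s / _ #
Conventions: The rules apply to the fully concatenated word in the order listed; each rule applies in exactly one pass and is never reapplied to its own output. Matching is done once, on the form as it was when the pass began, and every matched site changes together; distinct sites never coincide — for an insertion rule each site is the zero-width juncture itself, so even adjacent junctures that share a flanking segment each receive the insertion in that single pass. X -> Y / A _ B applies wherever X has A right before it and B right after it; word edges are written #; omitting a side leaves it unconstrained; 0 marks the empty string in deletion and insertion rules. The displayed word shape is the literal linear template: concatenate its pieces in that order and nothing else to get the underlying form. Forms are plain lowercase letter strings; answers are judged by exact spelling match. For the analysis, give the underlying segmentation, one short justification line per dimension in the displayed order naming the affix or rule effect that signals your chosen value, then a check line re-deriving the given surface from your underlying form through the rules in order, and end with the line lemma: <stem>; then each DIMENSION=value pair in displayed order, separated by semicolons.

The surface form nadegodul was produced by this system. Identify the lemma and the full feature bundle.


underlying: n-teko-dul
MOD=ol - signalled by the affix -dul
CASE=ib - signalled by the affix n-
check: ntekodul -> ntegodul -> nategodul -> nadegodul -> nadegodul
lemma: teko; MOD=ol; CASE=ib


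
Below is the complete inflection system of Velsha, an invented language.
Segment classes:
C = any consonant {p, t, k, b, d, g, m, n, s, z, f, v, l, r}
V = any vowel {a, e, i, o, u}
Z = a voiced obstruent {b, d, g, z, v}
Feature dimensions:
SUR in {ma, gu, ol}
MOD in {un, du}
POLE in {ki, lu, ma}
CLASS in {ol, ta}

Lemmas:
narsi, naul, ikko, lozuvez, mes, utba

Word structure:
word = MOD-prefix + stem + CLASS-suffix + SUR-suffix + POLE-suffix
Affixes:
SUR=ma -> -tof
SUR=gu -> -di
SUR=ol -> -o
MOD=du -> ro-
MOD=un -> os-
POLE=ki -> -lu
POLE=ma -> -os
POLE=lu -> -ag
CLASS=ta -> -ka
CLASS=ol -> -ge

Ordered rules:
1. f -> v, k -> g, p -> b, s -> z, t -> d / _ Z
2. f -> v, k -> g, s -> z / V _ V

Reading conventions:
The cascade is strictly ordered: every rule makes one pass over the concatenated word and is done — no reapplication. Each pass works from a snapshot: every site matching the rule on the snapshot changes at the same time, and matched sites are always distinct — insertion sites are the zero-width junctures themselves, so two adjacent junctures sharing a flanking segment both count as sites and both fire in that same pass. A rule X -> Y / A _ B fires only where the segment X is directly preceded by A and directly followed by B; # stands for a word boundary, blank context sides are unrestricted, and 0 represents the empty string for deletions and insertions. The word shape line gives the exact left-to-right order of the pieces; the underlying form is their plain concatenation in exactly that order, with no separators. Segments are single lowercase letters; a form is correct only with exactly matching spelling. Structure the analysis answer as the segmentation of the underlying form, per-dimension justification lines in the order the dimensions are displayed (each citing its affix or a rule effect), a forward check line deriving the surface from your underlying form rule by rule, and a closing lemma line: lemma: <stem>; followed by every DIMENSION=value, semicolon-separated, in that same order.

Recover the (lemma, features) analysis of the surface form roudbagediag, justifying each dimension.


underlying: ro-utba-ge-di-ag
SUR=gu - signalled by the affix -di
MOD=du - signalled by the affix ro-
POLE=lu - signalled by the affix -ag
CLASS=ol - signalled by the affix -ge
check: routbagediag -> roudbagediag -> roudbagediag
lemma: utba; SUR=gu; MOD=du; POLE=lu; CLASS=ol


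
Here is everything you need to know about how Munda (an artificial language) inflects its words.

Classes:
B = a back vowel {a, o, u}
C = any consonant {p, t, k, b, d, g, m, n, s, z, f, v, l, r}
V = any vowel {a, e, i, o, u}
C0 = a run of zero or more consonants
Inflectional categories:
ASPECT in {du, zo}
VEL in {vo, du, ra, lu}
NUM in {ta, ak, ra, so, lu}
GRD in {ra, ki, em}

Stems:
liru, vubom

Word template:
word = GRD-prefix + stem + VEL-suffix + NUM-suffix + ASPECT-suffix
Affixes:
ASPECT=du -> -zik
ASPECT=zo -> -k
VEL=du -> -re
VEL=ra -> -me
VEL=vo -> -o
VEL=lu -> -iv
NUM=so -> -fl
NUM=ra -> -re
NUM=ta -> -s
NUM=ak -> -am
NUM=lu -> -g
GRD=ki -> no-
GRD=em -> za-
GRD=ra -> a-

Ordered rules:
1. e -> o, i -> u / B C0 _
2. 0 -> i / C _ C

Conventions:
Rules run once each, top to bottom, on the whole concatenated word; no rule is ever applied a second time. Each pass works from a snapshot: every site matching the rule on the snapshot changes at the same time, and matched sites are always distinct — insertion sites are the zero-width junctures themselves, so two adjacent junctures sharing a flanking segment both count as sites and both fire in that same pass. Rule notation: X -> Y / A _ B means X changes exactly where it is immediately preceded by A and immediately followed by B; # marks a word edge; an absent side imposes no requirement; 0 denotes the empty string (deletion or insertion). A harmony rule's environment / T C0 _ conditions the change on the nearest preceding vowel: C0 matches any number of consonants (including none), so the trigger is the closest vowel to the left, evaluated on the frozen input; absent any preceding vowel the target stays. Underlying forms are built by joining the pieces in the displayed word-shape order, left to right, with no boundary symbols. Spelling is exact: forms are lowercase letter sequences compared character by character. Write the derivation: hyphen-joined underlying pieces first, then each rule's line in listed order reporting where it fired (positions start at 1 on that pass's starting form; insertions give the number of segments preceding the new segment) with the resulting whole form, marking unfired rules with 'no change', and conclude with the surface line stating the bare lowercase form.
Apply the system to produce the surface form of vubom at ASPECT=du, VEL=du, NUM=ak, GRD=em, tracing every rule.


underlying: za-vubom-re-am-zik
1. e -> o, i -> u / B C0 _: fires at position(s) 9, 13: zavubomroamzuk
2. 0 -> i / C _ C: inserts after position(s) 7, 11: zavubomiroamizuk
surface: zavubomiroamizuk


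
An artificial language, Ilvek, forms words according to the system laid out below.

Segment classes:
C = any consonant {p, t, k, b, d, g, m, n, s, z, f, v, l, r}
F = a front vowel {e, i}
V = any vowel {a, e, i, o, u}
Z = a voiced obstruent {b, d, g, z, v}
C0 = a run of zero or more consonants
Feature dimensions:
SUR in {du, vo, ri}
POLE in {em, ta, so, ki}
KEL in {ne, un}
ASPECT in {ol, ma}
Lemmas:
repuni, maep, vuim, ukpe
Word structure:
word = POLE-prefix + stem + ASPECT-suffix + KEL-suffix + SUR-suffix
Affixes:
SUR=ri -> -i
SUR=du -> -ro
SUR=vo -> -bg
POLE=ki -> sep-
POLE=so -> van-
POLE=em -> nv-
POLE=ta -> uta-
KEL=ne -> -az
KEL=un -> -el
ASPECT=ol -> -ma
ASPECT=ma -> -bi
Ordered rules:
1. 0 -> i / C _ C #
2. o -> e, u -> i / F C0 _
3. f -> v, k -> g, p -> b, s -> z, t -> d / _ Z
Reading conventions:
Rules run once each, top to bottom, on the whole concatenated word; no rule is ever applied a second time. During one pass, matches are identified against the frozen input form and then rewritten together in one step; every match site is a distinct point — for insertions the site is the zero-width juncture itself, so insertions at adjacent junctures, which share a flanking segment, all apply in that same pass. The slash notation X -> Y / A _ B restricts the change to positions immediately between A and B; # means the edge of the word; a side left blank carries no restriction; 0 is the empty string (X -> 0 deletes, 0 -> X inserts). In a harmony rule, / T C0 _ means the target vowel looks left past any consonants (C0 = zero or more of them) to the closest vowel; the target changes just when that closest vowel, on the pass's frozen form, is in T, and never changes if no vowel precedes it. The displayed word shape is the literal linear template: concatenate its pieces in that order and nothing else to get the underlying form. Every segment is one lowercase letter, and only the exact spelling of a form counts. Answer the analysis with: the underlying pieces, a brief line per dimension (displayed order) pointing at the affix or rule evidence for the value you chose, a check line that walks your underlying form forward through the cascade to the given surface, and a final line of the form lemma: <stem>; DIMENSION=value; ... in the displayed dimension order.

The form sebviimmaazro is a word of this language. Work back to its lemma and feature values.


underlying: sep-vuim-ma-az-ro
SUR=du - signalled by the affix -ro
POLE=ki - signalled by the affix sep-
KEL=ne - signalled by the affix -az
ASPECT=ol - signalled by the affix -ma
check: sepvuimmaazro -> sepvuimmaazro -> sepviimmaazro -> sebviimmaazro
lemma: vuim; SUR=du; POLE=ki; KEL=ne; ASPECT=ol


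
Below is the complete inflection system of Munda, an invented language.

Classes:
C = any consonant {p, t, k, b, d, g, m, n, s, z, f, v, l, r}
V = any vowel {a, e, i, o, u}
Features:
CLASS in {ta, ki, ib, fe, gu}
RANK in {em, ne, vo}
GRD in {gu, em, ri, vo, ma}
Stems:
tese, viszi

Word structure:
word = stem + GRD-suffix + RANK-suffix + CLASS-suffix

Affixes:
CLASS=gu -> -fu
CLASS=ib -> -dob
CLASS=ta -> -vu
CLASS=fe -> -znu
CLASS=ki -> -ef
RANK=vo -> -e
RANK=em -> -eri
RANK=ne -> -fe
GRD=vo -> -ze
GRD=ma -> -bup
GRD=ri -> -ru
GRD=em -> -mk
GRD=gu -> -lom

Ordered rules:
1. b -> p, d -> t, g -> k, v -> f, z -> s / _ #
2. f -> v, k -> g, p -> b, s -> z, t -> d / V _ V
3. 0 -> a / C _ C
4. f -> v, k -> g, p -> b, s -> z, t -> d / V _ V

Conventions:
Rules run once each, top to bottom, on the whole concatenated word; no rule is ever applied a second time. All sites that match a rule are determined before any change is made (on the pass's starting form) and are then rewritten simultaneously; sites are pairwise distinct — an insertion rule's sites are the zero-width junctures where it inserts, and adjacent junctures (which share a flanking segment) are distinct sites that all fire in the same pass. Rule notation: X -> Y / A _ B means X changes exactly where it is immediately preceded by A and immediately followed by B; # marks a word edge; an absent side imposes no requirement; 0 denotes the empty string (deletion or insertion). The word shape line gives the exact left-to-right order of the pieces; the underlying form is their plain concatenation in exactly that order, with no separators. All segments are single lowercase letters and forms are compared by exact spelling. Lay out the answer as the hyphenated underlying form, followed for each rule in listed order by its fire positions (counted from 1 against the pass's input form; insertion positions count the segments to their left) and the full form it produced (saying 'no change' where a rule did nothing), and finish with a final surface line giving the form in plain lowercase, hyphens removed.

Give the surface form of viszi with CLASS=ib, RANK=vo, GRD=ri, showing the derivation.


underlying: viszi-ru-e-dob
1. b -> p, d -> t, g -> k, v -> f, z -> s / _ #: fires at position(s) 11: visziruedop
2. f -> v, k -> g, p -> b, s -> z, t -> d / V _ V: no change
3. 0 -> a / C _ C: inserts after position(s) 3: visaziruedop
4. f -> v, k -> g, p -> b, s -> z, t -> d / V _ V: fires at position(s) 3: vizaziruedop
surface: vizaziruedop


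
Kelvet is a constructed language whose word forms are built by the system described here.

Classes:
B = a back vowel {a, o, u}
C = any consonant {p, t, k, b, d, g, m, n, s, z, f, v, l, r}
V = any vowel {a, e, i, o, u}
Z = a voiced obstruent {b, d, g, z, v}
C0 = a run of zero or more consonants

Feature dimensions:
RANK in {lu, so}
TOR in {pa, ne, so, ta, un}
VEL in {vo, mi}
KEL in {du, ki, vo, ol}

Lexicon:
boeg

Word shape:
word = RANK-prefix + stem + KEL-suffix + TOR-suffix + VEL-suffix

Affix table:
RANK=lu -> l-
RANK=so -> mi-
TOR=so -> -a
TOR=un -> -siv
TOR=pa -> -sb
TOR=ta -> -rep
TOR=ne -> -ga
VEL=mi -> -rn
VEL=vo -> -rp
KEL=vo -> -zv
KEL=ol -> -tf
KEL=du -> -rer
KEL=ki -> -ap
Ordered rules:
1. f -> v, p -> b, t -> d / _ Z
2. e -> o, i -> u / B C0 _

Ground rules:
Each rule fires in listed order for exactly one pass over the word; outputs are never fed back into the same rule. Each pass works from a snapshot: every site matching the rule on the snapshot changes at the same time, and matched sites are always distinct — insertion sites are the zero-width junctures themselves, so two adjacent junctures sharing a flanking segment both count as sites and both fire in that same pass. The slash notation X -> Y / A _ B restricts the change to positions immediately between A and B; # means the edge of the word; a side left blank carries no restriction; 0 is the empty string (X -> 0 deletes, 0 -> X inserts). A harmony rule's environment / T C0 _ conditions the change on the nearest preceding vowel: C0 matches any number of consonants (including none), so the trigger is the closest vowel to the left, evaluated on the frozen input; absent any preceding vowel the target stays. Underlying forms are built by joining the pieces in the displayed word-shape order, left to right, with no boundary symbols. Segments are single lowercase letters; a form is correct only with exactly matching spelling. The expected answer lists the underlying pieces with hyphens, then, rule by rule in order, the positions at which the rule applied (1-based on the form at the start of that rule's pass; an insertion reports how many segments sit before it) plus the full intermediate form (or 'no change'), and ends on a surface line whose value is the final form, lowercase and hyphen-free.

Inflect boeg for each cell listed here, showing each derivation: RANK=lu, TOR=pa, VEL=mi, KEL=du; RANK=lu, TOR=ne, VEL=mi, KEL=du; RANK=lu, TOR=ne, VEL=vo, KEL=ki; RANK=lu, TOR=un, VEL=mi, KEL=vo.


cell RANK=lu, TOR=pa, VEL=mi, KEL=du:
underlying: l-boeg-rer-sb-rn
1. f -> v, p -> b, t -> d / _ Z: no change
2. e -> o, i -> u / B C0 _: fires at position(s) 4: lboogrersbrn
surface: lboogrersbrn

cell RANK=lu, TOR=ne, VEL=mi, KEL=du:
underlying: l-boeg-rer-ga-rn
1. f -> v, p -> b, t -> d / _ Z: no change
2. e -> o, i -> u / B C0 _: fires at position(s) 4: lboogrergarn
surface: lboogrergarn

cell RANK=lu, TOR=ne, VEL=vo, KEL=ki:
underlying: l-boeg-ap-ga-rp
1. f -> v, p -> b, t -> d / _ Z: fires at position(s) 7: lboegabgarp
2. e -> o, i -> u / B C0 _: fires at position(s) 4: lboogabgarp
surface: lboogabgarp

cell RANK=lu, TOR=un, VEL=mi, KEL=vo:
underlying: l-boeg-zv-siv-rn
1. f -> v, p -> b, t -> d / _ Z: no change
2. e -> o, i -> u / B C0 _: fires at position(s) 4: lboogzvsivrn
surface: lboogzvsivrn


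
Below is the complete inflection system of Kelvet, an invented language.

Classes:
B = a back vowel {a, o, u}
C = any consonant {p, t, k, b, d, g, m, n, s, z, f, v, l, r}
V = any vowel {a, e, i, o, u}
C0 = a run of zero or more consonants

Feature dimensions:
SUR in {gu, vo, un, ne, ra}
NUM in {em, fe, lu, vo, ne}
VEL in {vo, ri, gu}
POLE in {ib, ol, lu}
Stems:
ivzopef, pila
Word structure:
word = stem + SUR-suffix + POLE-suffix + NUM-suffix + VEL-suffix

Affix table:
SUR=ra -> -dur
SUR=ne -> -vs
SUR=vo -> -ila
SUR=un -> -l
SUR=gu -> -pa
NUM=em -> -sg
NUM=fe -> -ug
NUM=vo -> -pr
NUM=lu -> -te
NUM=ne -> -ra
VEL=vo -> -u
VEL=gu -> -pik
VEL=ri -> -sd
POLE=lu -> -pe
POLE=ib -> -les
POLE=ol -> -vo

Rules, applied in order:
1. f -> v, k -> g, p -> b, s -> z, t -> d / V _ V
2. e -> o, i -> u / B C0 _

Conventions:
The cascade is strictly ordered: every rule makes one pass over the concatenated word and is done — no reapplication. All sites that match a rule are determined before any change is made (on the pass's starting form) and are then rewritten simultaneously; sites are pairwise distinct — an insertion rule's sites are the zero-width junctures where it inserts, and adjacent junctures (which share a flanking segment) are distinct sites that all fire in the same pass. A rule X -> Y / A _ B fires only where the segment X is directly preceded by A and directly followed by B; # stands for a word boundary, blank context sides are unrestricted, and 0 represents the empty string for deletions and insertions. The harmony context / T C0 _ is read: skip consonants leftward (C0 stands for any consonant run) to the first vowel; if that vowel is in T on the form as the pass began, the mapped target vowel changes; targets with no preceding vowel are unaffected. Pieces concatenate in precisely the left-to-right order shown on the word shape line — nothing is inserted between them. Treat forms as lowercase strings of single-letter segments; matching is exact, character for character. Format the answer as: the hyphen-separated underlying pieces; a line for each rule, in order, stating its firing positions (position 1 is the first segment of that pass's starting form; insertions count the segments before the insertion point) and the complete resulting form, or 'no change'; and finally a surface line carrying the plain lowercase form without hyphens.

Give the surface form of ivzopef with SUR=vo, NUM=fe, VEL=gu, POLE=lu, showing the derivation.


underlying: ivzopef-ila-pe-ug-pik
1. f -> v, k -> g, p -> b, s -> z, t -> d / V _ V: fires at position(s) 5, 7, 11: ivzobevilabeugpik
2. e -> o, i -> u / B C0 _: fires at position(s) 6, 12, 16: ivzobovilabougpuk
surface: ivzobovilabougpuk


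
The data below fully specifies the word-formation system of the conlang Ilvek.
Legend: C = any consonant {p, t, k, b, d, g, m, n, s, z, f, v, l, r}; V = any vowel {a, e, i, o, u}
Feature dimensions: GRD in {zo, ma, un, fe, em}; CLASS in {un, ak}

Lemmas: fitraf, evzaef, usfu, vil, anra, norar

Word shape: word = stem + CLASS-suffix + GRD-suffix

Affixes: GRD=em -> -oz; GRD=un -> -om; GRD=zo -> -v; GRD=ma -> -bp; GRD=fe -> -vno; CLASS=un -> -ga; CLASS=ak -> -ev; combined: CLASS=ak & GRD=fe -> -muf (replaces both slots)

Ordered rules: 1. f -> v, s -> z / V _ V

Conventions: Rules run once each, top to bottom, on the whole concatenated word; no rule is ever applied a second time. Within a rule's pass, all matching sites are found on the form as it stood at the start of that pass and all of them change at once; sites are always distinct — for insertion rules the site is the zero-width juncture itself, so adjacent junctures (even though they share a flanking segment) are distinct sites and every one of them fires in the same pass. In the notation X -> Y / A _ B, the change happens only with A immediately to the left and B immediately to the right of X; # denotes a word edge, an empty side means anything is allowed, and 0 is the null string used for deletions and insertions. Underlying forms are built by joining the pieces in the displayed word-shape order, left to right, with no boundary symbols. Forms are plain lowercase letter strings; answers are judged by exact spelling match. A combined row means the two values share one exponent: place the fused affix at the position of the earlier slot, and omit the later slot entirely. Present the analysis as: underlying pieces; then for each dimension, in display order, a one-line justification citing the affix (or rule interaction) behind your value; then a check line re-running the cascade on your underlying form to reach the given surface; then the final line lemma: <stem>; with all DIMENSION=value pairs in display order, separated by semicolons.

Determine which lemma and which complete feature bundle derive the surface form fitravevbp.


underlying: fitraf-ev-bp
GRD=ma - signalled by the affix -bp
CLASS=ak - signalled by the affix -ev
check: fitrafevbp -> fitravevbp
lemma: fitraf; GRD=ma; CLASS=ak


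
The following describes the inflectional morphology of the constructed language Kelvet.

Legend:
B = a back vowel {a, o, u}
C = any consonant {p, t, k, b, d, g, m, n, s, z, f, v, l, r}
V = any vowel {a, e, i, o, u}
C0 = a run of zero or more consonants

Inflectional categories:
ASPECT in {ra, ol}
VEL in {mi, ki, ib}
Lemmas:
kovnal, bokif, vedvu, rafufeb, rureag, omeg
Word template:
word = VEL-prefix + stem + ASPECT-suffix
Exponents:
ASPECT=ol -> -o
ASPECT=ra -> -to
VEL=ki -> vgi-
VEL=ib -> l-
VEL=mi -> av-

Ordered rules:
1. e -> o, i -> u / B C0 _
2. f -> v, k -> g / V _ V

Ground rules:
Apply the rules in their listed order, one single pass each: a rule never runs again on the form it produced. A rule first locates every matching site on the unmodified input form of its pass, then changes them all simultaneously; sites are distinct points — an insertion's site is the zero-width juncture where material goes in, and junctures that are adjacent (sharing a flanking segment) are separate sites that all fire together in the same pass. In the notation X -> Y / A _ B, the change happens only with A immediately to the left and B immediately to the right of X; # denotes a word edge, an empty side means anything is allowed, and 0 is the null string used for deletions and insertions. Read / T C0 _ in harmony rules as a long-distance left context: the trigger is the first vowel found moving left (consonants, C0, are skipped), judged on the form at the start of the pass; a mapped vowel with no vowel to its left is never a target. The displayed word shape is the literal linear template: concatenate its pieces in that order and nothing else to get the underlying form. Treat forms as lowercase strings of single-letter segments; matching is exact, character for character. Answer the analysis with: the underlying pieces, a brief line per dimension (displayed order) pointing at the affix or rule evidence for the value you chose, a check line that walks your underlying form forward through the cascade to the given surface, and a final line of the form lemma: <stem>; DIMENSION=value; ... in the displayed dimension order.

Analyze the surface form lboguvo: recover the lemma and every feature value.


underlying: l-bokif-o
ASPECT=ol - signalled by the affix -o
VEL=ib - signalled by the affix l-
check: lbokifo -> lbokufo -> lboguvo
lemma: bokif; ASPECT=ol; VEL=ib


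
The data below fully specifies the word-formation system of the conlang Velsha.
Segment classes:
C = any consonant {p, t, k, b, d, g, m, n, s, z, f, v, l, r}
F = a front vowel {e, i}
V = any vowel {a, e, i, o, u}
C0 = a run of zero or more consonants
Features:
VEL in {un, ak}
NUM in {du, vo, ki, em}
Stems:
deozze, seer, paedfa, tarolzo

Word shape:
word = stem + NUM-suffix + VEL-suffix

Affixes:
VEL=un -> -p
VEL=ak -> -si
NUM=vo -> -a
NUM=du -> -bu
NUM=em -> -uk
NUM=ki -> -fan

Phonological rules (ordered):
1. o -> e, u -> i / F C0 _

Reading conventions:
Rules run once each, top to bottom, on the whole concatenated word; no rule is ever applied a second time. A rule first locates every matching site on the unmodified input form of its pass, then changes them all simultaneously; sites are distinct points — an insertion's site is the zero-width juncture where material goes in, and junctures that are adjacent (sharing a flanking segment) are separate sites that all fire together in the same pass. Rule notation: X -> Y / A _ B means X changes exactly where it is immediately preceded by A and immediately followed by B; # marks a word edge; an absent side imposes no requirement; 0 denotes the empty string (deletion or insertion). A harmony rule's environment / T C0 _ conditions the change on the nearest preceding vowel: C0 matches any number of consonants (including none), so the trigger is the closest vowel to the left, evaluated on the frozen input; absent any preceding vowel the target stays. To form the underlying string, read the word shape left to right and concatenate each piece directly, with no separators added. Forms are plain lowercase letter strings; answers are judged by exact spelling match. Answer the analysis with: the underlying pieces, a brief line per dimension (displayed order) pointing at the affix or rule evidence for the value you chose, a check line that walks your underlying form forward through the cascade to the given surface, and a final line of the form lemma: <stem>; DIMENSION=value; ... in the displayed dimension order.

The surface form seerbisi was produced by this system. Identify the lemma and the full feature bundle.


underlying: seer-bu-si
VEL=ak - signalled by the affix -si
NUM=du - signalled by the affix -bu
check: seerbusi -> seerbisi
lemma: seer; VEL=ak; NUM=du


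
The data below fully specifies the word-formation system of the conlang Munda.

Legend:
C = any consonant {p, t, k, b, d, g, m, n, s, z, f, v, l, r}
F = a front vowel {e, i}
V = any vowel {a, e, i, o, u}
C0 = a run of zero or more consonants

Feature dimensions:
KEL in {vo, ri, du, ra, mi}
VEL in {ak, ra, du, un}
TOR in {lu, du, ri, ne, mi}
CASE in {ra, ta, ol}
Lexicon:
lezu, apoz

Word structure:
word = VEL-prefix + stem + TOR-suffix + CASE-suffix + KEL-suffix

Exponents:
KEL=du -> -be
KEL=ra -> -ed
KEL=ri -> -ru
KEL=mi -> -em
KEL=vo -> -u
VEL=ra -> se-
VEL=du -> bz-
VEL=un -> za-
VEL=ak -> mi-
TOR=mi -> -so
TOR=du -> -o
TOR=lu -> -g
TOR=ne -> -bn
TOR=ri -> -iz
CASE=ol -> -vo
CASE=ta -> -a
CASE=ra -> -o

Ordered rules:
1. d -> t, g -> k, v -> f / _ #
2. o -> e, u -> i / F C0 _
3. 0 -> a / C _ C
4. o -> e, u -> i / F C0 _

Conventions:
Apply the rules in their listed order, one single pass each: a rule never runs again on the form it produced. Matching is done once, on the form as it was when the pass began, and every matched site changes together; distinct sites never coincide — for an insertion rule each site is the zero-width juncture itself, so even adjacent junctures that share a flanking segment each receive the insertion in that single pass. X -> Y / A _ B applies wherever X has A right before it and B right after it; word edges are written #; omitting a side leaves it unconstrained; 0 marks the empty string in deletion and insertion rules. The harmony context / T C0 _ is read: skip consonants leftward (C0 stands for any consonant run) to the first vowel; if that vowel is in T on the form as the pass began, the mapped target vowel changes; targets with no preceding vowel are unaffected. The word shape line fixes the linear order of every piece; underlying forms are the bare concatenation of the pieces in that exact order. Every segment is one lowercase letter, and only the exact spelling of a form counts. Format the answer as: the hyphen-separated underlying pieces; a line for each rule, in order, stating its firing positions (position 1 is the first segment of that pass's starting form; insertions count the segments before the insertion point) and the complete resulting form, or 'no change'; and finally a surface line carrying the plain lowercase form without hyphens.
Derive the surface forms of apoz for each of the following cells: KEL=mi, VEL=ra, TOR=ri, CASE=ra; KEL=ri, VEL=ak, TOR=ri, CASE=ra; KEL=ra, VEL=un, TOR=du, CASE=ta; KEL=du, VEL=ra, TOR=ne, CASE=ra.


cell KEL=mi, VEL=ra, TOR=ri, CASE=ra:
underlying: se-apoz-iz-o-em
1. d -> t, g -> k, v -> f / _ #: no change
2. o -> e, u -> i / F C0 _: fires at position(s) 9: seapozizeem
3. 0 -> a / C _ C: no change
4. o -> e, u -> i / F C0 _: no change
surface: seapozizeem

cell KEL=ri, VEL=ak, TOR=ri, CASE=ra:
underlying: mi-apoz-iz-o-ru
1. d -> t, g -> k, v -> f / _ #: no change
2. o -> e, u -> i / F C0 _: fires at position(s) 9: miapozizeru
3. 0 -> a / C _ C: no change
4. o -> e, u -> i / F C0 _: fires at position(s) 11: miapozizeri
surface: miapozizeri

cell KEL=ra, VEL=un, TOR=du, CASE=ta:
underlying: za-apoz-o-a-ed
1. d -> t, g -> k, v -> f / _ #: fires at position(s) 10: zaapozoaet
2. o -> e, u -> i / F C0 _: no change
3. 0 -> a / C _ C: no change
4. o -> e, u -> i / F C0 _: no change
surface: zaapozoaet

cell KEL=du, VEL=ra, TOR=ne, CASE=ra:
underlying: se-apoz-bn-o-be
1. d -> t, g -> k, v -> f / _ #: no change
2. o -> e, u -> i / F C0 _: no change
3. 0 -> a / C _ C: inserts after position(s) 6, 7: seapozabanobe
4. o -> e, u -> i / F C0 _: no change
surface: seapozabanobe
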